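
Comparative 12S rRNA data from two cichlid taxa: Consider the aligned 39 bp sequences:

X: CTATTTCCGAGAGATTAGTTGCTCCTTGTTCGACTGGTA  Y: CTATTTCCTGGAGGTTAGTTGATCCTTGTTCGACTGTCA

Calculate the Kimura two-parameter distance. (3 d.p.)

Of 39 sites, 3 differences are transitions and 3 are transversions, so P = 3/39 ≈ 0.076923 and Q = 3/39 ≈ 0.076923.
Under the Kimura two-parameter model, d = −½ ln(1 − 2P − Q) − ¼ ln(1 − 2Q).
1 − 2P − Q = 0.769231, giving −½ ln(0.769231) = 0.131182.
1 − 2Q = 0.846154, giving −¼ ln(0.846154) = 0.041763.
d = 0.131182 + 0.041763 = 0.172945.

0.173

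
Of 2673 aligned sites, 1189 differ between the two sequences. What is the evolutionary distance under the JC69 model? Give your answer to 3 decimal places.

0.674

p = 1189/2673 ≈ 0.444819.
d = −(3/4) ln(1 − 4p/3) = −0.75 ln(1 − 0.593092) = −0.75 ln(0.406908)
  = −0.75 × (-0.899168) = 0.674376 substitutions/site.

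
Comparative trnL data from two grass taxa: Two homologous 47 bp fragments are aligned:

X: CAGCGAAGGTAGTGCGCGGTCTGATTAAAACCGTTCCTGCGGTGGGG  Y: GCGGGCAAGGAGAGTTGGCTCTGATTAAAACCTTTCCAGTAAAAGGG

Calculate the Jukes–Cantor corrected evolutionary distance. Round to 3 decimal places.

0.536

The sequences differ at 18 of 47 sites, so p = 18/47 ≈ 0.382979.
d = −(3/4) ln(1 − 4p/3) = −0.75 ln(1 − 0.510639) = −0.75 ln(0.489361)
  = −0.75 × (-0.714655) = 0.535991 substitutions/site.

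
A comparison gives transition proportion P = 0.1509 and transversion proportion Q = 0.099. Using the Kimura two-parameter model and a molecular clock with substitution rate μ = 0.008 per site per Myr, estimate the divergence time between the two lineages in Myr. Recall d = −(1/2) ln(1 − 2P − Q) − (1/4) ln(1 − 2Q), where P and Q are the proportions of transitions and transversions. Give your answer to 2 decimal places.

19.45

Under the Kimura two-parameter model, d = −½ ln(1 − 2P − Q) − ¼ ln(1 − 2Q).
1 − 2P − Q = 0.5992, giving −½ ln(0.5992) = 0.256080.
1 − 2Q = 0.802, giving −¼ ln(0.802) = 0.055162.
d = 0.256080 + 0.055162 = 0.311242.
Under a molecular clock d = 2μt, so t = d/(2μ) = 0.311242 / (2 × 0.008) = 19.45 Myr.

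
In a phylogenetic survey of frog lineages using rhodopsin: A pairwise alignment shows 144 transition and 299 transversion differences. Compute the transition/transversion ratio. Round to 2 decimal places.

R = 144/299 = 0.481605… ≈ 0.48 (to 2 d.p.).

0.48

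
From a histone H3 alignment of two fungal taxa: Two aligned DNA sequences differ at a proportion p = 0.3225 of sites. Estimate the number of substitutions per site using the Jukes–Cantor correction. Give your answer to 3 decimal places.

d = −(3/4) ln(1 − 4p/3) = −0.75 ln(1 − 0.43) = −0.75 ln(0.57)
  = −0.75 × (-0.562119) = 0.421589 substitutions/site.

0.422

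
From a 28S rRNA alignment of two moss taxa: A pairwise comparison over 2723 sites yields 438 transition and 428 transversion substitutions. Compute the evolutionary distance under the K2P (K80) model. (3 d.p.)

0.420

P = 438/2723 ≈ 0.160852 and Q = 428/2723 ≈ 0.15718.
Under the Kimura two-parameter model, d = −½ ln(1 − 2P − Q) − ¼ ln(1 − 2Q).
1 − 2P − Q = 0.521116, giving −½ ln(0.521116) = 0.325891.
1 − 2Q = 0.68564, giving −¼ ln(0.68564) = 0.094351.
d = 0.325891 + 0.094351 = 0.420242.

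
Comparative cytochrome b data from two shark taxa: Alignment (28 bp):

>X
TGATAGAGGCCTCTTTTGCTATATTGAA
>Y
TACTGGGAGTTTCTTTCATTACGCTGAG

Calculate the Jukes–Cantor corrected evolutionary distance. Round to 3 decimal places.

The sequences differ at 14 of 28 sites, so p = 14/28 = 0.5.
d = −(3/4) ln(1 − 4p/3) = −0.75 ln(1 − 0.666667) = −0.75 ln(0.333333)
  = −0.75 × (-1.098613) = 0.823960 substitutions/site.

0.824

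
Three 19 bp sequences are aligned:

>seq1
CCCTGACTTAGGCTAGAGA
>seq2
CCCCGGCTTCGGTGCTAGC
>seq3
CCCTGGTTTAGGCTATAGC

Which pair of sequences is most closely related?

seq1 and seq3

seq1–seq2: 8/19 differ, p = 0.421, d = 0.618.
seq1–seq3: 4/19 differ, p = 0.211, d = 0.247.
seq2–seq3: 6/19 differ, p = 0.316, d = 0.410.
The smallest distance is between seq1 and seq3.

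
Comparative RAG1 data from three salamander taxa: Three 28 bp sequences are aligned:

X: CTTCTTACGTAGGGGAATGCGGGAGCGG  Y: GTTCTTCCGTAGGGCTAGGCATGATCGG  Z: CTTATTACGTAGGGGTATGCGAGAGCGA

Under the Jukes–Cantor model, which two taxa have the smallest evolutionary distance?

X–Y: 8/28 differ, p = 0.286, d = 0.360.
X–Z: 4/28 differ, p = 0.143, d = 0.158.
Y–Z: 9/28 differ, p = 0.321, d = 0.420.
The smallest distance is between X and Z.

X and Z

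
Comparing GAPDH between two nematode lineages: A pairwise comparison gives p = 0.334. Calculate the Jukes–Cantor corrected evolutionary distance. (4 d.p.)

d = −(3/4) ln(1 − 4p/3) = −0.75 ln(1 − 0.445333) = −0.75 ln(0.554667)
  = −0.75 × (-0.589387) = 0.442040 substitutions/site.

0.4420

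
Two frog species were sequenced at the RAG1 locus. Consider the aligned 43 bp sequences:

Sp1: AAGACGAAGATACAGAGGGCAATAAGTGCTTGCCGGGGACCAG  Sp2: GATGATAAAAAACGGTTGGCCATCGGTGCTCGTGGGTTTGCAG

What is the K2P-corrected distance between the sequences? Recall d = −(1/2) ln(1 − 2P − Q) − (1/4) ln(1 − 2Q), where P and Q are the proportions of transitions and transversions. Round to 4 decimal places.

0.7263

Of 43 sites, 7 differences are transitions and 13 are transversions, so P = 7/43 ≈ 0.162791 and Q = 13/43 ≈ 0.302326.
Under the Kimura two-parameter model, d = −½ ln(1 − 2P − Q) − ¼ ln(1 − 2Q).
1 − 2P − Q = 0.372092, giving −½ ln(0.372092) = 0.494307.
1 − 2Q = 0.395348, giving −¼ ln(0.395348) = 0.231997.
d = 0.494307 + 0.231997 = 0.726304.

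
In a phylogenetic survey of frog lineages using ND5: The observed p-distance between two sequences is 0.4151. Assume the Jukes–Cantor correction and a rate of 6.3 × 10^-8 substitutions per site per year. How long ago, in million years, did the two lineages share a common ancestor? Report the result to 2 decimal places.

4.80

d = −(3/4) ln(1 − 4p/3) = −0.75 ln(1 − 0.553467) = −0.75 ln(0.446533)
  = −0.75 × (-0.806242) = 0.604682 substitutions/site.
Under a molecular clock d = 2μt, so t = d/(2μ) = 0.604682 / (2 × 6.3 × 10^-8) = 4.80 million years.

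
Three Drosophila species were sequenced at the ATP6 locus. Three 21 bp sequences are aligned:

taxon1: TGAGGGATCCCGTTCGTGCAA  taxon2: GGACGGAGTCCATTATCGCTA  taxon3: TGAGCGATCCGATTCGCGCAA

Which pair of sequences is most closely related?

taxon1 and taxon3

taxon1–taxon2: 9/21 differ, p = 0.429, d = 0.635.
taxon1–taxon3: 4/21 differ, p = 0.190, d = 0.220.
taxon2–taxon3: 9/21 differ, p = 0.429, d = 0.635.
The smallest distance is between taxon1 and taxon3.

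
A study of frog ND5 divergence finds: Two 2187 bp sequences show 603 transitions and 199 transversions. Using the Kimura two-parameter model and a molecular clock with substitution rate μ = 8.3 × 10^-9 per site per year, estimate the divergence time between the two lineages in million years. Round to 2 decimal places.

P = 603/2187 ≈ 0.27572 and Q = 199/2187 ≈ 0.090992.
Under the Kimura two-parameter model, d = −½ ln(1 − 2P − Q) − ¼ ln(1 − 2Q).
1 − 2P − Q = 0.357568, giving −½ ln(0.357568) = 0.514215.
1 − 2Q = 0.818016, giving −¼ ln(0.818016) = 0.050218.
d = 0.514215 + 0.050218 = 0.564433.
Under a molecular clock d = 2μt, so t = d/(2μ) = 0.564433 / (2 × 8.3 × 10^-9) = 34.00 million years.

34.00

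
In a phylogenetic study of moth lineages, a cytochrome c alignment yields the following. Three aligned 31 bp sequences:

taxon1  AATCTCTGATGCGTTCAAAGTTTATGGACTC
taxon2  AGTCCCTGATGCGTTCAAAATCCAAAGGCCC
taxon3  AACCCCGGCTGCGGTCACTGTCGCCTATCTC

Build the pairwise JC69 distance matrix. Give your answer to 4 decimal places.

taxon1–taxon2: 9/31 sites differ → p ≈ 0.290323, d = −0.75 ln(1 − 0.387097) = 0.367161 ≈ 0.3672.
taxon1–taxon3: 14/31 sites differ → p ≈ 0.451613, d = −0.75 ln(1 − 0.602151) = 0.691262 ≈ 0.6913.
taxon2–taxon3: 15/31 sites differ → p ≈ 0.483871, d = −0.75 ln(1 − 0.645161) = 0.777068 ≈ 0.7771.

d(taxon1,taxon2) = 0.3672, d(taxon1,taxon3) = 0.6913, d(taxon2,taxon3) = 0.7771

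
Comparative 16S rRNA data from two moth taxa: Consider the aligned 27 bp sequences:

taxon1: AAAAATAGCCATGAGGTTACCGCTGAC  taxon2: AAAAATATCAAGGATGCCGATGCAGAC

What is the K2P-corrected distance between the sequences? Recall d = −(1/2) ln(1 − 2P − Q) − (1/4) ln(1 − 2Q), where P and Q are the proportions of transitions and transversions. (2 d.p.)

0.51

Of 27 sites, 4 differences are transitions and 6 are transversions, so P = 4/27 ≈ 0.148148 and Q = 6/27 ≈ 0.222222.
Under the Kimura two-parameter model, d = −½ ln(1 − 2P − Q) − ¼ ln(1 − 2Q).
1 − 2P − Q = 0.481482, giving −½ ln(0.481482) = 0.365443.
1 − 2Q = 0.555556, giving −¼ ln(0.555556) = 0.146946.
d = 0.365443 + 0.146946 = 0.512389.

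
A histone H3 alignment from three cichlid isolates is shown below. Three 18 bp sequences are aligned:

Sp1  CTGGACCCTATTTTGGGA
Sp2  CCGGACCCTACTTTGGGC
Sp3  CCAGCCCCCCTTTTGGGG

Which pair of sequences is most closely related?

Sp1–Sp2: 3/18 differ, p = 0.167, d = 0.188.
Sp1–Sp3: 6/18 differ, p = 0.333, d = 0.441.
Sp2–Sp3: 6/18 differ, p = 0.333, d = 0.441.
The smallest distance is between Sp1 and Sp2.

Sp1 and Sp2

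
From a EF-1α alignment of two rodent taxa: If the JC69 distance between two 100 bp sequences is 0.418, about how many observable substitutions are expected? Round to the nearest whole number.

Invert JC69: p = (3/4)(1 − e^(−4d/3)) = 0.75 × (1 − e^(-0.557333)) = 0.75 × (1 − 0.572735) = 0.320449.
Expected differing sites = pL ≈ 0.320449 × 100 = 32.0449 ≈ 32.

32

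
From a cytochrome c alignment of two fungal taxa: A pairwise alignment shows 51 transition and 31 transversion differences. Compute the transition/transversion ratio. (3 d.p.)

R = 51/31 = 1.645161… ≈ 1.645 (to 3 d.p.).

1.645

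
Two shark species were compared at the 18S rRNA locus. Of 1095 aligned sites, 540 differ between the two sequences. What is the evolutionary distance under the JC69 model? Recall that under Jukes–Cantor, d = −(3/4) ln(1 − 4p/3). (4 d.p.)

p = 540/1095 ≈ 0.493151.
d = −(3/4) ln(1 − 4p/3) = −0.75 ln(1 − 0.657535) = −0.75 ln(0.342465)
  = −0.75 × (-1.071586) = 0.803690 substitutions/site.

0.8037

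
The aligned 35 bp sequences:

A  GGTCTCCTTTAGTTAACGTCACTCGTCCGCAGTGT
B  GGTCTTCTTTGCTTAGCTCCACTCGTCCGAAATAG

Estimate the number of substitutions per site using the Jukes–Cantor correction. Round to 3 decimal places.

The sequences differ at 10 of 35 sites (6, 11, 12, 16, 18, 19, 30, 32, 34, 35), so p = 10/35 ≈ 0.285714.
d = −(3/4) ln(1 − 4p/3) = −0.75 ln(1 − 0.380952) = −0.75 ln(0.619048)
  = −0.75 × (-0.479572) = 0.359679 substitutions/site.

0.360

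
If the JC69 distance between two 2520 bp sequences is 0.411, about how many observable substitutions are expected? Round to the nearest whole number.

Invert JC69: p = (3/4)(1 − e^(−4d/3)) = 0.75 × (1 − e^(-0.548)) = 0.75 × (1 − 0.578105) = 0.316421.
Expected differing sites = pL ≈ 0.316421 × 2520 = 797.38092 ≈ 797.

797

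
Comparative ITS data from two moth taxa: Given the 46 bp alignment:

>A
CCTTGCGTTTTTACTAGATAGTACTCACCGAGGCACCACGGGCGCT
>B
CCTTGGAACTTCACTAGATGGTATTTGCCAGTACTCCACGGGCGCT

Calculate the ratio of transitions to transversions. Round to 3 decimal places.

Transitions are A↔G and C↔T; transversions are all other mismatches.
Transitions: 10. Transversions: 4.
R = 10/4 = 2.500.

2.500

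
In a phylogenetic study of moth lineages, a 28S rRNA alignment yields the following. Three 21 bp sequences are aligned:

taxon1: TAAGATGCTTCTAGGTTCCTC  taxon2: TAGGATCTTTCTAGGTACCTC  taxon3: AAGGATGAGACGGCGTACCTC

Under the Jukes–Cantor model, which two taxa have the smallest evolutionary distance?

taxon1 and taxon2

taxon1–taxon2: 4/21 differ, p = 0.190, d = 0.220.
taxon1–taxon3: 9/21 differ, p = 0.429, d = 0.635.
taxon2–taxon3: 8/21 differ, p = 0.381, d = 0.532.
The smallest distance is between taxon1 and taxon2.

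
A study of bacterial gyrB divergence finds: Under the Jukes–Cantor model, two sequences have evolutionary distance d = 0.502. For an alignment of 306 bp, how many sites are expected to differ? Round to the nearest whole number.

Invert JC69: p = (3/4)(1 − e^(−4d/3)) = 0.75 × (1 − e^(-0.669333)) = 0.75 × (1 − 0.512050) = 0.365963.
Expected differing sites = pL ≈ 0.365963 × 306 = 111.984678 ≈ 112.

112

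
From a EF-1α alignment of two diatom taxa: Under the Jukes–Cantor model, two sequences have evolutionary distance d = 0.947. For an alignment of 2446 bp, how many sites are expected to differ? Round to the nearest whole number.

1316

Invert JC69: p = (3/4)(1 − e^(−4d/3)) = 0.75 × (1 − e^(-1.262667)) = 0.75 × (1 − 0.282899) = 0.537826.
Expected differing sites = pL ≈ 0.537826 × 2446 = 1315.522396 ≈ 1316.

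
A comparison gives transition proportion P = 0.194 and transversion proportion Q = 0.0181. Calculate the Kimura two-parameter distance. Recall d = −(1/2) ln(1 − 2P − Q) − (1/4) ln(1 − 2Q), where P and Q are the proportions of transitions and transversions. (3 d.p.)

0.270

Under the Kimura two-parameter model, d = −½ ln(1 − 2P − Q) − ¼ ln(1 − 2Q).
1 − 2P − Q = 0.5939, giving −½ ln(0.5939) = 0.260522.
1 − 2Q = 0.9638, giving −¼ ln(0.9638) = 0.009218.
d = 0.260522 + 0.009218 = 0.269740.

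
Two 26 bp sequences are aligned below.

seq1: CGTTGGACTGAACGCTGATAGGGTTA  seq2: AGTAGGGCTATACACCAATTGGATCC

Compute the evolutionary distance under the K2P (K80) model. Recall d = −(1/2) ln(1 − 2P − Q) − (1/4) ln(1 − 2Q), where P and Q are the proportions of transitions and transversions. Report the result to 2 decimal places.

Of 26 sites, 7 differences are transitions and 5 are transversions, so P = 7/26 ≈ 0.269231 and Q = 5/26 ≈ 0.192308.
Under the Kimura two-parameter model, d = −½ ln(1 − 2P − Q) − ¼ ln(1 − 2Q).
1 − 2P − Q = 0.26923, giving −½ ln(0.26923) = 0.656095.
1 − 2Q = 0.615384, giving −¼ ln(0.615384) = 0.121377.
d = 0.656095 + 0.121377 = 0.777472.

0.78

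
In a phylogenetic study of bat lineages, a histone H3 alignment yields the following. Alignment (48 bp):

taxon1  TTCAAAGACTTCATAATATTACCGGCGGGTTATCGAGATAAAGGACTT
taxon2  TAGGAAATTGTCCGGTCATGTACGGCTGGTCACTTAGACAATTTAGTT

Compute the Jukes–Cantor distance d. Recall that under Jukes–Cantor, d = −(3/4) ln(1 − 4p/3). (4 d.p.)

0.8892

The sequences differ at 25 of 48 sites, so p = 25/48 ≈ 0.520833.
d = −(3/4) ln(1 − 4p/3) = −0.75 ln(1 − 0.694444) = −0.75 ln(0.305556)
  = −0.75 × (-1.185622) = 0.889217 substitutions/site.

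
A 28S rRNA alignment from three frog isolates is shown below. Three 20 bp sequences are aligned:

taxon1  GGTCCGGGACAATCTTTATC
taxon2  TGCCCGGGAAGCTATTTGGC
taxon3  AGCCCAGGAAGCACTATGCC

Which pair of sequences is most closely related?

taxon2 and taxon3

taxon1–taxon2: 8/20 differ, p = 0.400, d = 0.572.
taxon1–taxon3: 10/20 differ, p = 0.500, d = 0.824.
taxon2–taxon3: 6/20 differ, p = 0.300, d = 0.383.
The smallest distance is between taxon2 and taxon3.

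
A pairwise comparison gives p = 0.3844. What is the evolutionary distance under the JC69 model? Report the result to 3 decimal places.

0.539

d = −(3/4) ln(1 − 4p/3) = −0.75 ln(1 − 0.512533) = −0.75 ln(0.487467)
  = −0.75 × (-0.718533) = 0.538900 substitutions/site.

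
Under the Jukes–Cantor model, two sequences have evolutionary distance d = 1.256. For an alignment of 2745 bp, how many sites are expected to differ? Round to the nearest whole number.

Invert JC69: p = (3/4)(1 − e^(−4d/3)) = 0.75 × (1 − e^(-1.674667)) = 0.75 × (1 − 0.187371) = 0.609472.
Expected differing sites = pL ≈ 0.609472 × 2745 = 1673.00064 ≈ 1673.

1673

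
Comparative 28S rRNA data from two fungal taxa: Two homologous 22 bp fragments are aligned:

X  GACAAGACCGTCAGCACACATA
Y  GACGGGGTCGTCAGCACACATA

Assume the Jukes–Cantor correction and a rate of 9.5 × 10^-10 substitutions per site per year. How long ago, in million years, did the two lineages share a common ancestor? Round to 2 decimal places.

The sequences differ at 4 of 22 sites (4, 5, 7, 8), so p = 4/22 ≈ 0.181818.
d = −(3/4) ln(1 − 4p/3) = −0.75 ln(1 − 0.242424) = −0.75 ln(0.757576)
  = −0.75 × (-0.277631) = 0.208223 substitutions/site.
Under a molecular clock d = 2μt, so t = d/(2μ) = 0.208223 / (2 × 9.5 × 10^-10) = 109.59 million years.

109.59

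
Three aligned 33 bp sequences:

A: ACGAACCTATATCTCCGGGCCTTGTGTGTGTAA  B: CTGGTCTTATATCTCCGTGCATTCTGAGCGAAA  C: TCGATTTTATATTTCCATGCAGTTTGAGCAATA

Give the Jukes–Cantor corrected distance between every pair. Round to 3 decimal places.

A–B: 11/33 sites differ → p ≈ 0.333333, d = −0.75 ln(1 − 0.444444) = 0.440839 ≈ 0.441.
A–C: 15/33 sites differ → p ≈ 0.454545, d = −0.75 ln(1 − 0.60606) = 0.698667 ≈ 0.699.
B–C: 10/33 sites differ → p ≈ 0.30303, d = −0.75 ln(1 − 0.40404) = 0.388186 ≈ 0.388.

d(A,B) = 0.441, d(A,C) = 0.699, d(B,C) = 0.388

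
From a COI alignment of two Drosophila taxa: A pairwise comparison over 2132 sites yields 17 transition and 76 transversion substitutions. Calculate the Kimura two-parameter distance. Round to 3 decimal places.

P = 17/2132 ≈ 0.007974 and Q = 76/2132 ≈ 0.035647.
Under the Kimura two-parameter model, d = −½ ln(1 − 2P − Q) − ¼ ln(1 − 2Q).
1 − 2P − Q = 0.948405, giving −½ ln(0.948405) = 0.026487.
1 − 2Q = 0.928706, giving −¼ ln(0.928706) = 0.018491.
d = 0.026487 + 0.018491 = 0.044978.

0.045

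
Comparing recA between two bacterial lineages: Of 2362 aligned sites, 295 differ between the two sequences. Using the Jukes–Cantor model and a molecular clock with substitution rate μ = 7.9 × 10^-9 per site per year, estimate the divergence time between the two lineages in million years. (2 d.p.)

8.65

p = 295/2362 ≈ 0.124894.
d = −(3/4) ln(1 − 4p/3) = −0.75 ln(1 − 0.166525) = −0.75 ln(0.833475)
  = −0.75 × (-0.182152) = 0.136614 substitutions/site.
Under a molecular clock d = 2μt, so t = d/(2μ) = 0.136614 / (2 × 7.9 × 10^-9) = 8.65 million years.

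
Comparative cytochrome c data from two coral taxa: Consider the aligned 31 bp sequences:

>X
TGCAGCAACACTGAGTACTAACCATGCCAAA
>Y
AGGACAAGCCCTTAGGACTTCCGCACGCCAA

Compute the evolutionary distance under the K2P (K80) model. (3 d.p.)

1.256

Of 31 sites, 1 differences are transitions and 15 are transversions, so P = 1/31 ≈ 0.032258 and Q = 15/31 ≈ 0.483871.
Under the Kimura two-parameter model, d = −½ ln(1 − 2P − Q) − ¼ ln(1 − 2Q).
1 − 2P − Q = 0.451613, giving −½ ln(0.451613) = 0.397465.
1 − 2Q = 0.032258, giving −¼ ln(0.032258) = 0.858497.
d = 0.397465 + 0.858497 = 1.255962.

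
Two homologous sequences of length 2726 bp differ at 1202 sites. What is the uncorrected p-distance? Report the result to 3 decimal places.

p = 1202/2726 = 0.440939… ≈ 0.441 (to 3 d.p.).

0.441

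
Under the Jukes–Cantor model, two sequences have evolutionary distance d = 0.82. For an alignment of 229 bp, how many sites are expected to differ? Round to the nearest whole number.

Invert JC69: p = (3/4)(1 − e^(−4d/3)) = 0.75 × (1 − e^(-1.093333)) = 0.75 × (1 − 0.335098) = 0.498677.
Expected differing sites = pL ≈ 0.498677 × 229 = 114.197033 ≈ 114.

114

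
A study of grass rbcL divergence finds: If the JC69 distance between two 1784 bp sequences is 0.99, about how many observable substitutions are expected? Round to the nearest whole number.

Invert JC69: p = (3/4)(1 − e^(−4d/3)) = 0.75 × (1 − e^(-1.32)) = 0.75 × (1 − 0.267135) = 0.549649.
Expected differing sites = pL ≈ 0.549649 × 1784 = 980.573816 ≈ 981.

981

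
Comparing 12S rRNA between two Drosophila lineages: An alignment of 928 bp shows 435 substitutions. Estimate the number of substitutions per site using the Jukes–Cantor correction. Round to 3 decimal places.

0.736

p = 435/928 = 0.46875.
d = −(3/4) ln(1 − 4p/3) = −0.75 ln(1 − 0.625) = −0.75 ln(0.375)
  = −0.75 × (-0.980829) = 0.735622 substitutions/site.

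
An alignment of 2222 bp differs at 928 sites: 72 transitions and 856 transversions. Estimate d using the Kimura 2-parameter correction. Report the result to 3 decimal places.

0.667

P = 72/2222 ≈ 0.032403 and Q = 856/2222 ≈ 0.385239.
Under the Kimura two-parameter model, d = −½ ln(1 − 2P − Q) − ¼ ln(1 − 2Q).
1 − 2P − Q = 0.549955, giving −½ ln(0.549955) = 0.298959.
1 − 2Q = 0.229522, giving −¼ ln(0.229522) = 0.367939.
d = 0.298959 + 0.367939 = 0.666898.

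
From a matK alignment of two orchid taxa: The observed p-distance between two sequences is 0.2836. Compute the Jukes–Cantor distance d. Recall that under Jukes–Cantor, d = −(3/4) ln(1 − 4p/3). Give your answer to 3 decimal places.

0.356

d = −(3/4) ln(1 − 4p/3) = −0.75 ln(1 − 0.378133) = −0.75 ln(0.621867)
  = −0.75 × (-0.475029) = 0.356272 substitutions/site.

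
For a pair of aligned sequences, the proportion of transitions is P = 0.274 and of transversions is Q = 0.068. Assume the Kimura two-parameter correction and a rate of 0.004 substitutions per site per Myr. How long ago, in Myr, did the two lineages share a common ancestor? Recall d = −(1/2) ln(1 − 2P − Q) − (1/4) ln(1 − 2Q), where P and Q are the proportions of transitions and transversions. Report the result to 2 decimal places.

Under the Kimura two-parameter model, d = −½ ln(1 − 2P − Q) − ¼ ln(1 − 2Q).
1 − 2P − Q = 0.384, giving −½ ln(0.384) = 0.478556.
1 − 2Q = 0.864, giving −¼ ln(0.864) = 0.036546.
d = 0.478556 + 0.036546 = 0.515102.
Under a molecular clock d = 2μt, so t = d/(2μ) = 0.515102 / (2 × 0.004) = 64.39 Myr.

64.39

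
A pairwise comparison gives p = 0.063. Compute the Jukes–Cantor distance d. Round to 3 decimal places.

0.066

d = −(3/4) ln(1 − 4p/3) = −0.75 ln(1 − 0.084) = −0.75 ln(0.916)
  = −0.75 × (-0.087739) = 0.065804 substitutions/site.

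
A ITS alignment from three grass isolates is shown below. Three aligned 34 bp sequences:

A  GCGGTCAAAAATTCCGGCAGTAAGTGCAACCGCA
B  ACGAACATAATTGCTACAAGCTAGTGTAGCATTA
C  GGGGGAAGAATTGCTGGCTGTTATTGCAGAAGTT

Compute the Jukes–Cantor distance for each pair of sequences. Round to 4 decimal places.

d(A,B) = 0.8240, d(A,C) = 0.6655, d(B,C) = 0.7405

A–B: 17/34 sites differ → p = 0.5, d = −0.75 ln(1 − 0.666667) = 0.823960 ≈ 0.8240.
A–C: 15/34 sites differ → p ≈ 0.441176, d = −0.75 ln(1 − 0.588235) = 0.665477 ≈ 0.6655.
B–C: 16/34 sites differ → p ≈ 0.470588, d = −0.75 ln(1 − 0.627451) = 0.740540 ≈ 0.7405.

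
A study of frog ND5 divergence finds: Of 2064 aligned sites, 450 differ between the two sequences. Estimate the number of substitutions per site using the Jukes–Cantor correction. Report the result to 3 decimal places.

p = 450/2064 ≈ 0.218023.
d = −(3/4) ln(1 − 4p/3) = −0.75 ln(1 − 0.290697) = −0.75 ln(0.709303)
  = −0.75 × (-0.343472) = 0.257604 substitutions/site.

0.258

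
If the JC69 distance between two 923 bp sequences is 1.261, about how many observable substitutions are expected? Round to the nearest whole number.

563

Invert JC69: p = (3/4)(1 − e^(−4d/3)) = 0.75 × (1 − e^(-1.681333)) = 0.75 × (1 − 0.186126) = 0.610406.
Expected differing sites = pL ≈ 0.610406 × 923 = 563.404738 ≈ 563.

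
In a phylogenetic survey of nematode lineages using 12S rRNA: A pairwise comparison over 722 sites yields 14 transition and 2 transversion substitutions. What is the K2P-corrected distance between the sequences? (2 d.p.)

0.02

P = 14/722 ≈ 0.019391 and Q = 2/722 ≈ 0.00277.
Under the Kimura two-parameter model, d = −½ ln(1 − 2P − Q) − ¼ ln(1 − 2Q).
1 − 2P − Q = 0.958448, giving −½ ln(0.958448) = 0.021220.
1 − 2Q = 0.99446, giving −¼ ln(0.99446) = 0.001389.
d = 0.021220 + 0.001389 = 0.022609.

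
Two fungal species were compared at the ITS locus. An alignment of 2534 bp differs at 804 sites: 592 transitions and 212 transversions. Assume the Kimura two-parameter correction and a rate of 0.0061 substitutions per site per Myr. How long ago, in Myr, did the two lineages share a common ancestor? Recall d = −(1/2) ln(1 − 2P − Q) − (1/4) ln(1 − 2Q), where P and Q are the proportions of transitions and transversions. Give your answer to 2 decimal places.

P = 592/2534 ≈ 0.233623 and Q = 212/2534 ≈ 0.083662.
Under the Kimura two-parameter model, d = −½ ln(1 − 2P − Q) − ¼ ln(1 − 2Q).
1 − 2P − Q = 0.449092, giving −½ ln(0.449092) = 0.400264.
1 − 2Q = 0.832676, giving −¼ ln(0.832676) = 0.045778.
d = 0.400264 + 0.045778 = 0.446042.
Under a molecular clock d = 2μt, so t = d/(2μ) = 0.446042 / (2 × 0.0061) = 36.56 Myr.

36.56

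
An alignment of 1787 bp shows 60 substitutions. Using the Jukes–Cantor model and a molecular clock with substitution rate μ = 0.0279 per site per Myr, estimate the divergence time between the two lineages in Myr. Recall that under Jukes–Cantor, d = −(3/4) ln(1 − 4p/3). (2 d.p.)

p = 60/1787 ≈ 0.033576.
d = −(3/4) ln(1 − 4p/3) = −0.75 ln(1 − 0.044768) = −0.75 ln(0.955232)
  = −0.75 × (-0.045801) = 0.034351 substitutions/site.
Under a molecular clock d = 2μt, so t = d/(2μ) = 0.034351 / (2 × 0.0279) = 0.62 Myr.

0.62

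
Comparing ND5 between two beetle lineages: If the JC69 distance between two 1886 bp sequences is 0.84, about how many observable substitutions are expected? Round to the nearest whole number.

953

Invert JC69: p = (3/4)(1 − e^(−4d/3)) = 0.75 × (1 − e^(-1.12)) = 0.75 × (1 − 0.326280) = 0.505290.
Expected differing sites = pL ≈ 0.505290 × 1886 = 952.97694 ≈ 953.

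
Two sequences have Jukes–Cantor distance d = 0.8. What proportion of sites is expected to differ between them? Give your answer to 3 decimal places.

0.492

p = (3/4)(1 − e^(−4d/3)) = 0.75 × (1 − e^(-1.066667)) = 0.75 × (1 − 0.344154) = 0.491885.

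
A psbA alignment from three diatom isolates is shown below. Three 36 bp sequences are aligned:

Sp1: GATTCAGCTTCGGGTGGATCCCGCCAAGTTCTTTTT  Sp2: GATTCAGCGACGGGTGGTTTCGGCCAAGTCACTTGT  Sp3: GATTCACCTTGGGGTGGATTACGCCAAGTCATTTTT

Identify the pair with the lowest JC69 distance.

Sp1–Sp2: 9/36 differ, p = 0.250, d = 0.304.
Sp1–Sp3: 6/36 differ, p = 0.167, d = 0.188.
Sp2–Sp3: 9/36 differ, p = 0.250, d = 0.304.
The smallest distance is between Sp1 and Sp3.

Sp1 and Sp3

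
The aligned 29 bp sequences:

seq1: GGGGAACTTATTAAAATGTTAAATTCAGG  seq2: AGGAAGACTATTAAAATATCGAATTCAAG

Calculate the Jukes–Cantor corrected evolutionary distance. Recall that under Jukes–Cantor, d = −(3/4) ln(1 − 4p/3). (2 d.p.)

The sequences differ at 9 of 29 sites (1, 4, 6, 7, 8, 18, 20, 21, 28), so p = 9/29 ≈ 0.310345.
d = −(3/4) ln(1 − 4p/3) = −0.75 ln(1 − 0.413793) = −0.75 ln(0.586207)
  = −0.75 × (-0.534082) = 0.400562 substitutions/site.

0.40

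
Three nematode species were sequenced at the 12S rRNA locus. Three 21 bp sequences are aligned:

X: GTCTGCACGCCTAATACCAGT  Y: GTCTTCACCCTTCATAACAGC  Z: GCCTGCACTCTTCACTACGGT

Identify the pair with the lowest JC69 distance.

X and Y

X–Y: 6/21 differ, p = 0.286, d = 0.360.
X–Z: 8/21 differ, p = 0.381, d = 0.532.
Y–Z: 7/21 differ, p = 0.333, d = 0.441.
The smallest distance is between X and Y.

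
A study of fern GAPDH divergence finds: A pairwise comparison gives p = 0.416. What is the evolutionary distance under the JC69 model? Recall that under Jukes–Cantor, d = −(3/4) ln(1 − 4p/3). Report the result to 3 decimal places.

d = −(3/4) ln(1 − 4p/3) = −0.75 ln(1 − 0.554667) = −0.75 ln(0.445333)
  = −0.75 × (-0.808933) = 0.606700 substitutions/site.

0.607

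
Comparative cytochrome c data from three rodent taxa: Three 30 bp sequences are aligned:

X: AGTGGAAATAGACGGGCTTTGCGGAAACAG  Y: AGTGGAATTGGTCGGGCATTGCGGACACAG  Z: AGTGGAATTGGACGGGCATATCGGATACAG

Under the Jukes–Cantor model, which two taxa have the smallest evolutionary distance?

Y and Z

X–Y: 5/30 differ, p = 0.167, d = 0.188.
X–Z: 6/30 differ, p = 0.200, d = 0.233.
Y–Z: 4/30 differ, p = 0.133, d = 0.147.
The smallest distance is between Y and Z.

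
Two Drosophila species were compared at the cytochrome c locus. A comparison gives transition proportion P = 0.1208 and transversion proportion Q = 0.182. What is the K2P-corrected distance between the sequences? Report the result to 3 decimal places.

0.389

Under the Kimura two-parameter model, d = −½ ln(1 − 2P − Q) − ¼ ln(1 − 2Q).
1 − 2P − Q = 0.5764, giving −½ ln(0.5764) = 0.275477.
1 − 2Q = 0.636, giving −¼ ln(0.636) = 0.113139.
d = 0.275477 + 0.113139 = 0.388616.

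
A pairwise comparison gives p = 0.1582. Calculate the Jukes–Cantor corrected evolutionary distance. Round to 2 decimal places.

d = −(3/4) ln(1 − 4p/3) = −0.75 ln(1 − 0.210933) = −0.75 ln(0.789067)
  = −0.75 × (-0.236904) = 0.177678 substitutions/site.

0.18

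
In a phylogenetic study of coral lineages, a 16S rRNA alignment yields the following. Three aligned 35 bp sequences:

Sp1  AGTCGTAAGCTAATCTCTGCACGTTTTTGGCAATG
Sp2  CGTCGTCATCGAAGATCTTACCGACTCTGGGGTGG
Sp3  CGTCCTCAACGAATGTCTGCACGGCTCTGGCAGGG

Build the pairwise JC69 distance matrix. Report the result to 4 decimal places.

Sp1–Sp2: 16/35 sites differ → p ≈ 0.457143, d = −0.75 ln(1 − 0.609524) = 0.705292 ≈ 0.7053.
Sp1–Sp3: 11/35 sites differ → p ≈ 0.314286, d = −0.75 ln(1 − 0.419048) = 0.407315 ≈ 0.4073.
Sp2–Sp3: 11/35 sites differ → p ≈ 0.314286, d = −0.75 ln(1 − 0.419048) = 0.407315 ≈ 0.4073.

d(Sp1,Sp2) = 0.7053, d(Sp1,Sp3) = 0.4073, d(Sp2,Sp3) = 0.4073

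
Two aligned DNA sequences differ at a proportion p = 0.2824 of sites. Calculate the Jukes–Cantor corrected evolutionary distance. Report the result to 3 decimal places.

0.354

d = −(3/4) ln(1 − 4p/3) = −0.75 ln(1 − 0.376533) = −0.75 ln(0.623467)
  = −0.75 × (-0.472459) = 0.354344 substitutions/site.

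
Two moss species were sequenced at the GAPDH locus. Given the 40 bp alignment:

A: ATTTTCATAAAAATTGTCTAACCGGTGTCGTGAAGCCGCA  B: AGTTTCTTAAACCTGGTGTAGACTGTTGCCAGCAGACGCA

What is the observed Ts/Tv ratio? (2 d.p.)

Transitions are A↔G and C↔T; transversions are all other mismatches.
Transitions: 1. Transversions: 14.
R = 1/14 = 0.071428… ≈ 0.07 (to 2 d.p.).

0.07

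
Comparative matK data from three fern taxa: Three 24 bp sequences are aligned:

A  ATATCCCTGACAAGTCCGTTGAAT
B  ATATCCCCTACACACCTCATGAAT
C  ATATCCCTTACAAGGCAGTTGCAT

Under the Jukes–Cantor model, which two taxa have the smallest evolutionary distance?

A–B: 8/24 differ, p = 0.333, d = 0.441.
A–C: 4/24 differ, p = 0.167, d = 0.188.
B–C: 8/24 differ, p = 0.333, d = 0.441.
The smallest distance is between A and C.

A and C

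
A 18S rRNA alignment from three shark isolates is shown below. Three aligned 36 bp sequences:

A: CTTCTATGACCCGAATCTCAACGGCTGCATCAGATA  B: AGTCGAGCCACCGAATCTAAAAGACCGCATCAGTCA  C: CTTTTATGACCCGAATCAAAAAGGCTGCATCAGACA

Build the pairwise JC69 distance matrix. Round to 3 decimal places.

d(A,B) = 0.493, d(A,C) = 0.154, d(B,C) = 0.441

A–B: 13/36 sites differ → p ≈ 0.361111, d = −0.75 ln(1 − 0.481481) = 0.492584 ≈ 0.493.
A–C: 5/36 sites differ → p ≈ 0.138889, d = −0.75 ln(1 − 0.185185) = 0.153596 ≈ 0.154.
B–C: 12/36 sites differ → p ≈ 0.333333, d = −0.75 ln(1 − 0.444444) = 0.440839 ≈ 0.441.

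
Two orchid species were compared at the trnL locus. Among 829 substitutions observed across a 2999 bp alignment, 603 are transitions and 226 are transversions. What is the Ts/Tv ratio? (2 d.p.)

2.67

R = 603/226 = 2.668141… ≈ 2.67 (to 2 d.p.).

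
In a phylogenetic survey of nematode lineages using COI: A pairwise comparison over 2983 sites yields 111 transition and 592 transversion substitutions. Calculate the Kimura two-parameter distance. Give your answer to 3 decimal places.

P = 111/2983 ≈ 0.037211 and Q = 592/2983 ≈ 0.198458.
Under the Kimura two-parameter model, d = −½ ln(1 − 2P − Q) − ¼ ln(1 − 2Q).
1 − 2P − Q = 0.72712, giving −½ ln(0.72712) = 0.159332.
1 − 2Q = 0.603084, giving −¼ ln(0.603084) = 0.126425.
d = 0.159332 + 0.126425 = 0.285757.

0.286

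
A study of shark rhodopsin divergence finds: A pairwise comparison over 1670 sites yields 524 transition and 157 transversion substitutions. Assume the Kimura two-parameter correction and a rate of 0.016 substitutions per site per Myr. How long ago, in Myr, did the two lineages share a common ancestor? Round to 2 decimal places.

P = 524/1670 ≈ 0.313772 and Q = 157/1670 ≈ 0.094012.
Under the Kimura two-parameter model, d = −½ ln(1 − 2P − Q) − ¼ ln(1 − 2Q).
1 − 2P − Q = 0.278444, giving −½ ln(0.278444) = 0.639269.
1 − 2Q = 0.811976, giving −¼ ln(0.811976) = 0.052071.
d = 0.639269 + 0.052071 = 0.691340.
Under a molecular clock d = 2μt, so t = d/(2μ) = 0.691340 / (2 × 0.016) = 21.60 Myr.

21.60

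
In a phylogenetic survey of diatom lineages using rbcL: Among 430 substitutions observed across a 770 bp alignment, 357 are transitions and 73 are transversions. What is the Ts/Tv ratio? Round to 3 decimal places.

R = 357/73 = 4.890410… ≈ 4.890 (to 3 d.p.).

4.890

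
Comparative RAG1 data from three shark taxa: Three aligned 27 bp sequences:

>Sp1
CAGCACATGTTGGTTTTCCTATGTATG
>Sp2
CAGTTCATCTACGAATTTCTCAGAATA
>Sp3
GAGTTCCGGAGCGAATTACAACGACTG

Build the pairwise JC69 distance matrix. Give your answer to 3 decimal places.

d(Sp1,Sp2) = 0.673, d(Sp1,Sp3) = 1.012, d(Sp2,Sp3) = 0.673

Sp1–Sp2: 12/27 sites differ → p ≈ 0.444444, d = −0.75 ln(1 − 0.592592) = 0.673455 ≈ 0.673.
Sp1–Sp3: 15/27 sites differ → p ≈ 0.555556, d = −0.75 ln(1 − 0.740741) = 1.012446 ≈ 1.012.
Sp2–Sp3: 12/27 sites differ → p ≈ 0.444444, d = −0.75 ln(1 − 0.592592) = 0.673455 ≈ 0.673.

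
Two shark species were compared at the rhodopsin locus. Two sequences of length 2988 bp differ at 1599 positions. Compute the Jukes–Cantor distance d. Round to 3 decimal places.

0.938

p = 1599/2988 ≈ 0.535141.
d = −(3/4) ln(1 − 4p/3) = −0.75 ln(1 − 0.713521) = −0.75 ln(0.286479)
  = −0.75 × (-1.250090) = 0.937568 substitutions/site.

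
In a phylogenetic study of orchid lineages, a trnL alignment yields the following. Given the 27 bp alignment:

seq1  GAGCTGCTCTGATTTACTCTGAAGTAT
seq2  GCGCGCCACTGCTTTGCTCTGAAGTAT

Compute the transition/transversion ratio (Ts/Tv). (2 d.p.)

Transitions are A↔G and C↔T; transversions are all other mismatches.
Transitions: 1. Transversions: 5.
R = 1/5 = 0.20.

0.20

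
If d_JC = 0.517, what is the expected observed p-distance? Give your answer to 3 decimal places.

0.374

p = (3/4)(1 − e^(−4d/3)) = 0.75 × (1 − e^(-0.689333)) = 0.75 × (1 − 0.501911) = 0.373567.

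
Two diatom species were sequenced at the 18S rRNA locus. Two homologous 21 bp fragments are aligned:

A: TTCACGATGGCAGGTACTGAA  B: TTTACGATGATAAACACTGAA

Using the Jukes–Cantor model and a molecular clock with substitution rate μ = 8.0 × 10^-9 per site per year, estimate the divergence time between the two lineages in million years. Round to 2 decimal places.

The sequences differ at 6 of 21 sites (3, 10, 11, 13, 14, 15), so p = 6/21 ≈ 0.285714.
d = −(3/4) ln(1 − 4p/3) = −0.75 ln(1 − 0.380952) = −0.75 ln(0.619048)
  = −0.75 × (-0.479572) = 0.359679 substitutions/site.
Under a molecular clock d = 2μt, so t = d/(2μ) = 0.359679 / (2 × 8.0 × 10^-9) = 22.48 million years.

22.48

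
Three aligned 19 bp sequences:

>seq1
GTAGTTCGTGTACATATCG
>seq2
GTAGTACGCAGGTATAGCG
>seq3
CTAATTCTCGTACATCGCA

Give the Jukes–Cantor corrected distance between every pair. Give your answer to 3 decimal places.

seq1–seq2: 7/19 sites differ → p ≈ 0.368421, d = −0.75 ln(1 − 0.491228) = 0.506816 ≈ 0.507.
seq1–seq3: 7/19 sites differ → p ≈ 0.368421, d = −0.75 ln(1 − 0.491228) = 0.506816 ≈ 0.507.
seq2–seq3: 10/19 sites differ → p ≈ 0.526316, d = −0.75 ln(1 − 0.701755) = 0.907380 ≈ 0.907.

d(seq1,seq2) = 0.507, d(seq1,seq3) = 0.507, d(seq2,seq3) = 0.907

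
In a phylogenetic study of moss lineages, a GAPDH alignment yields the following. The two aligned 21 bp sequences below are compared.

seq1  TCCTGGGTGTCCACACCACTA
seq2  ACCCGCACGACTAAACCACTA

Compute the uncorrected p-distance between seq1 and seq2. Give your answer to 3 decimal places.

0.381

The sequences differ at 8 of 21 positions (sites 1, 4, 6, 7, 8, 10, 12, 14).
p = 8/21 = 0.380952… ≈ 0.381 (to 3 d.p.).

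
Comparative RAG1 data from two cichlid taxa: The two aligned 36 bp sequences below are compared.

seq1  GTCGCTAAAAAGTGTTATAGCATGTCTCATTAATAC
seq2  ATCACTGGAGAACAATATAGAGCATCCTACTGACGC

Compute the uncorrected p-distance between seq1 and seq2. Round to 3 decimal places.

The sequences differ at 19 of 36 positions.
p = 19/36 = 0.527777… ≈ 0.528 (to 3 d.p.).

0.528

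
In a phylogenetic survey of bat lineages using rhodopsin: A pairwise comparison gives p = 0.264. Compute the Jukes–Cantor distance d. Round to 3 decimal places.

d = −(3/4) ln(1 − 4p/3) = −0.75 ln(1 − 0.352) = −0.75 ln(0.648)
  = −0.75 × (-0.433865) = 0.325399 substitutions/site.

0.325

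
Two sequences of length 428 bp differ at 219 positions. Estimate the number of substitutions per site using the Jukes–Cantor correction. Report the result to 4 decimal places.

p = 219/428 ≈ 0.511682.
d = −(3/4) ln(1 − 4p/3) = −0.75 ln(1 − 0.682243) = −0.75 ln(0.317757)
  = −0.75 × (-1.146468) = 0.859851 substitutions/site.

0.8599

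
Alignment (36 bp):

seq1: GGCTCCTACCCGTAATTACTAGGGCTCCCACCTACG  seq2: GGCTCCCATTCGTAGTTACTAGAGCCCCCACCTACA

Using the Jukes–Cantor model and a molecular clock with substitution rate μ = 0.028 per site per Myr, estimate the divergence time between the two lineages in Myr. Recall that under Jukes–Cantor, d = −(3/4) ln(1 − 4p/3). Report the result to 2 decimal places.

4.02

The sequences differ at 7 of 36 sites (7, 9, 10, 15, 23, 26, 36), so p = 7/36 ≈ 0.194444.
d = −(3/4) ln(1 − 4p/3) = −0.75 ln(1 − 0.259259) = −0.75 ln(0.740741)
  = −0.75 × (-0.300104) = 0.225078 substitutions/site.
Under a molecular clock d = 2μt, so t = d/(2μ) = 0.225078 / (2 × 0.028) = 4.02 Myr.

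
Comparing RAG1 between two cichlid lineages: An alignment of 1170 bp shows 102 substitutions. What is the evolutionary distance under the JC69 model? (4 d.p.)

p = 102/1170 ≈ 0.087179.
d = −(3/4) ln(1 − 4p/3) = −0.75 ln(1 − 0.116239) = −0.75 ln(0.883761)
  = −0.75 × (-0.123569) = 0.092677 substitutions/site.

0.0927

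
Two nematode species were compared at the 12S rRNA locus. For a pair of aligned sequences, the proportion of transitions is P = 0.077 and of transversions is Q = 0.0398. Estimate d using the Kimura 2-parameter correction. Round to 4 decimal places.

Under the Kimura two-parameter model, d = −½ ln(1 − 2P − Q) − ¼ ln(1 − 2Q).
1 − 2P − Q = 0.8062, giving −½ ln(0.8062) = 0.107712.
1 − 2Q = 0.9204, giving −¼ ln(0.9204) = 0.020737.
d = 0.107712 + 0.020737 = 0.128449.

0.1284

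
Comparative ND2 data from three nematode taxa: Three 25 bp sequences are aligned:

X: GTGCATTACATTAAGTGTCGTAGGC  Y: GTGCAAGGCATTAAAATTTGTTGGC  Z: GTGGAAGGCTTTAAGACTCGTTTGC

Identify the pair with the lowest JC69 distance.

Y and Z

X–Y: 8/25 differ, p = 0.320, d = 0.417.
X–Z: 9/25 differ, p = 0.360, d = 0.490.
Y–Z: 6/25 differ, p = 0.240, d = 0.289.
The smallest distance is between Y and Z.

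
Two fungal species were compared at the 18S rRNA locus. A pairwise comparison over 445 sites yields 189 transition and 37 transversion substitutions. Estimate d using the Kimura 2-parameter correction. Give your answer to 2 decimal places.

P = 189/445 ≈ 0.424719 and Q = 37/445 ≈ 0.083146.
Under the Kimura two-parameter model, d = −½ ln(1 − 2P − Q) − ¼ ln(1 − 2Q).
1 − 2P − Q = 0.067416, giving −½ ln(0.067416) = 1.348436.
1 − 2Q = 0.833708, giving −¼ ln(0.833708) = 0.045468.
d = 1.348436 + 0.045468 = 1.393904.

1.39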